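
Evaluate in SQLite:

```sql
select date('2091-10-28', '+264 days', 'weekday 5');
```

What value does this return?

2092-07-18

Applying '+264 days' to 2091-10-28: counting 264 days forward gives 2092-07-18.
`weekday 5` advances to the next Friday; 2092-07-18 is already a Friday, so it stays at 2092-07-18.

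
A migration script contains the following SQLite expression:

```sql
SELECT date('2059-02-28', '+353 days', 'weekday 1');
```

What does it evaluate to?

2060-02-16

Applying '+353 days' to 2059-02-28: counting 353 days forward gives 2060-02-16.
`weekday 1` advances to the next Monday; 2060-02-16 is already a Monday, so it stays at 2060-02-16.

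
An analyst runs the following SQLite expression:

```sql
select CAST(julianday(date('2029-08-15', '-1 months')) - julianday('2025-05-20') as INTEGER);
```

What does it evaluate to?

1517

Adding -1 month to 2029-08-15 gives 2029-07-15.
11 days remain in May 2025 after the 20th (31 − 20).
Full months from June 2025 through June 2029 contribute their day counts.
Then 15 days into July 2029.
Total: 11 + 30 + 31 + 31 + 30 + 31 + 30 + 31 + 31 + 28 + 31 + 30 + 31 + 30 + 31 + 31 + 30 + 31 + 30 + 31 + 31 + 28 + 31 + 30 + 31 + 30 + 31 + 31 + 30 + 31 + 30 + 31 + 31 + 29 + 31 + 30 + 31 + 30 + 31 + 31 + 30 + 31 + 30 + 31 + 31 + 28 + 31 + 30 + 31 + 30 + 15 = 1517.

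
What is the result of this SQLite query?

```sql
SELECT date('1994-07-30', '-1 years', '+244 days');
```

Adding -1 year to 1994-07-30 gives 1993-07-30.
Applying '+244 days' to 1993-07-30: counting 244 days forward gives 1994-03-31.

1994-03-31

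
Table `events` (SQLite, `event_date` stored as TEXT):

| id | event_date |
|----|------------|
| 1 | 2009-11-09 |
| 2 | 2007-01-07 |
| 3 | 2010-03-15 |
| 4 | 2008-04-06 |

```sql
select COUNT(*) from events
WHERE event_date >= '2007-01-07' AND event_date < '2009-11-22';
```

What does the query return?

3

Rows in [2007-01-07, 2009-11-22): 2009-11-09, 2007-01-07, 2008-04-06 → 3 rows.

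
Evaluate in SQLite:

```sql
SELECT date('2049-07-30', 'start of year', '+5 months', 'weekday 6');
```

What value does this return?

2049-06-05

`start of year` rewinds 2049-07-30 to 2049-01-01.
Adding +5 months to 2049-01-01 gives 2049-06-01.
`weekday 6` advances to the next Saturday; 2049-06-01 is a Tuesday, so it moves forward to 2049-06-05.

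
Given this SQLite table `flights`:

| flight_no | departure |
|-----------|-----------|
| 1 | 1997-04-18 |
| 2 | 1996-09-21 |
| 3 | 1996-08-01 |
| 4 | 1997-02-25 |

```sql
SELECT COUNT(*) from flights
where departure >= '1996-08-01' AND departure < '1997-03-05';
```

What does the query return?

Rows in [1996-08-01, 1997-03-05): 1996-09-21, 1996-08-01, 1997-02-25 → 3 rows.

3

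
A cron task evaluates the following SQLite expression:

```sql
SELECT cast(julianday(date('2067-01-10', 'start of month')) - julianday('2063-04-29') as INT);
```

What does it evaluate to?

`start of month` rewinds 2067-01-10 to 2067-01-01.
1 day remains in April 2063 after the 29th (30 − 29).
Full months from May 2063 through December 2066 contribute their day counts.
Then 1 day into January 2067.
Total: 1 + 31 + 30 + 31 + 31 + 30 + 31 + 30 + 31 + 31 + 29 + 31 + 30 + 31 + 30 + 31 + 31 + 30 + 31 + 30 + 31 + 31 + 28 + 31 + 30 + 31 + 30 + 31 + 31 + 30 + 31 + 30 + 31 + 31 + 28 + 31 + 30 + 31 + 30 + 31 + 31 + 30 + 31 + 30 + 31 + 1 = 1343.

1343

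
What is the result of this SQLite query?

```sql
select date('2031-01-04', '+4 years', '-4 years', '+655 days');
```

2032-10-20

Adding +4 years to 2031-01-04 gives 2035-01-04.
Adding -4 years to 2035-01-04 gives 2031-01-04.
Applying '+655 days' to 2031-01-04: counting 655 days forward gives 2032-10-20.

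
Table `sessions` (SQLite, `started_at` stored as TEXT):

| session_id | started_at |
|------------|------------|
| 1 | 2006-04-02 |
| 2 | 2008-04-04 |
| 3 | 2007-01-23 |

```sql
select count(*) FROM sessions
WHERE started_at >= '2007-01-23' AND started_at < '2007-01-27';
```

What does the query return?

1

Rows in [2007-01-23, 2007-01-27): 2007-01-23 → 1 row.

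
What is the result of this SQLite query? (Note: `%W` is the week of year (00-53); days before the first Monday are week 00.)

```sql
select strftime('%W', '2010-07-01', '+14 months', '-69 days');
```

25

First apply '+14 months', '-69 days': 2010-07-01 → 2011-06-24.
2011-06-24 is a Friday. SQLite's %W counts Mondays since the year started; the result is 25.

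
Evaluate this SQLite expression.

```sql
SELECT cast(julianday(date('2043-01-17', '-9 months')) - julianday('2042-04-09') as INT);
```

8

Adding -9 months to 2043-01-17 gives 2042-04-17.
Both dates are in April 2042: 17 − 9 = 8.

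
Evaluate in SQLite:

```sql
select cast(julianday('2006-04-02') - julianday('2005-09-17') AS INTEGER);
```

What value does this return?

197

13 days remain in September 2005 after the 17th (30 − 17).
Full months from October 2005 through March 2006 contribute their day counts.
Then 2 days into April 2006.
Total: 13 + 31 + 30 + 31 + 31 + 28 + 31 + 2 = 197.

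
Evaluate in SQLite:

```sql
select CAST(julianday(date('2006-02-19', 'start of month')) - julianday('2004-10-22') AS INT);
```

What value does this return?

`start of month` rewinds 2006-02-19 to 2006-02-01.
9 days remain in October 2004 after the 22nd (31 − 22).
Full months from November 2004 through January 2006 contribute their day counts.
Then 1 day into February 2006.
Total: 9 + 30 + 31 + 31 + 28 + 31 + 30 + 31 + 30 + 31 + 31 + 30 + 31 + 30 + 31 + 31 + 1 = 467.

467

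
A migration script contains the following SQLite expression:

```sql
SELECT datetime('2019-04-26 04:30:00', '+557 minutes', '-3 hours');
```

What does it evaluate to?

2019-04-26 10:47:00

557 minutes = 9h 17m; +557 minutes from 2019-04-26 04:30:00 is 2019-04-26 13:47:00.
-3 hours from 2019-04-26 13:47:00 is 2019-04-26 10:47:00.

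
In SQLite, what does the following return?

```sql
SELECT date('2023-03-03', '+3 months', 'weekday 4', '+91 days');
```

2023-09-07

Adding +3 months to 2023-03-03 gives 2023-06-03.
`weekday 4` advances to the next Thursday; 2023-06-03 is a Saturday, so it moves forward to 2023-06-08.
Applying '+91 days' to 2023-06-08: counting 91 days forward gives 2023-09-07.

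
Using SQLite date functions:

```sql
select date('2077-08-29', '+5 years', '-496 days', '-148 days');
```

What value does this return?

2080-11-23

Adding +5 years to 2077-08-29 gives 2082-08-29.
Applying '-496 days' to 2082-08-29: counting 496 days back gives 2081-04-20.
Applying '-148 days' to 2081-04-20: counting 148 days back gives 2080-11-23.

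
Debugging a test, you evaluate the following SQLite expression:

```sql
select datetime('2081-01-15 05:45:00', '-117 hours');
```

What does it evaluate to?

-117 hours from 2081-01-15 05:45:00 is 2081-01-10 08:45:00 (crosses midnight).

2081-01-10 08:45:00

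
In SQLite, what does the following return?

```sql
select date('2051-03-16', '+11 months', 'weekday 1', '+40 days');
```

2052-03-30

Adding +11 months to 2051-03-16 gives 2052-02-16.
`weekday 1` advances to the next Monday; 2052-02-16 is a Friday, so it moves forward to 2052-02-19.
February 2052 has 29 days; 10 remain after the 19th, so 11 days reach 2052-03-01.
Advancing 29 more days within March lands on 2052-03-30.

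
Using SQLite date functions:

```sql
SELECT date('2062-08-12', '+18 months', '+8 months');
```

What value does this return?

Adding +18 months to 2062-08-12 gives 2064-02-12.
Adding +8 months to 2064-02-12 gives 2064-10-12.

2064-10-12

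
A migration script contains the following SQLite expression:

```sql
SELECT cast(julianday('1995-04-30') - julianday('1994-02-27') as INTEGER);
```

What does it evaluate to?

427

1 day remains in February 1994 after the 27th (28 − 27).
Full months from March 1994 through March 1995 contribute their day counts.
Then 30 days into April 1995.
Total: 1 + 31 + 30 + 31 + 30 + 31 + 31 + 30 + 31 + 30 + 31 + 31 + 28 + 31 + 30 = 427.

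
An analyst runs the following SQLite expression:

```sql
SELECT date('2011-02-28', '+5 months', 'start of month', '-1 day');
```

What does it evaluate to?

2011-06-30

Adding +5 months to 2011-02-28 gives 2011-07-28.
`start of month` rewinds 2011-07-28 to 2011-07-01.
Going back 1 day from 2011-07-01 reaches 2011-06-30 (last day of June, 30 days).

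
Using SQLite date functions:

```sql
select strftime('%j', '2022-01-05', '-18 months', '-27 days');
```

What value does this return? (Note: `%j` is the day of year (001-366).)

160

First apply '-18 months', '-27 days': 2022-01-05 → 2020-06-08.
Day-of-year for 2020-06-08: days since 2020-01-01 inclusive = 160, zero-padded to 160.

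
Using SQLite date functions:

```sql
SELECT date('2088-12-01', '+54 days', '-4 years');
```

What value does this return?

Applying '+54 days' to 2088-12-01: counting 54 days forward gives 2089-01-24.
Adding -4 years to 2089-01-24 gives 2085-01-24.

2085-01-24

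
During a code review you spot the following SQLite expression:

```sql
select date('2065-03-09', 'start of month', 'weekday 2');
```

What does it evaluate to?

`start of month` rewinds 2065-03-09 to 2065-03-01.
`weekday 2` advances to the next Tuesday; 2065-03-01 is a Sunday, so it moves forward to 2065-03-03.

2065-03-03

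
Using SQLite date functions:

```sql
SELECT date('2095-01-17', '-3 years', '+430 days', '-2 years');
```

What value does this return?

Adding -3 years to 2095-01-17 gives 2092-01-17.
Applying '+430 days' to 2092-01-17: counting 430 days forward gives 2093-03-22.
Adding -2 years to 2093-03-22 gives 2091-03-22.

2091-03-22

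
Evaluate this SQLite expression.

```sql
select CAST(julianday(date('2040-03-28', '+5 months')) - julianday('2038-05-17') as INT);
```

Adding +5 months to 2040-03-28 gives 2040-08-28.
14 days remain in May 2038 after the 17th (31 − 17).
Full months from June 2038 through July 2040 contribute their day counts.
Then 28 days into August 2040.
Total: 14 + 30 + 31 + 31 + 30 + 31 + 30 + 31 + 31 + 28 + 31 + 30 + 31 + 30 + 31 + 31 + 30 + 31 + 30 + 31 + 31 + 29 + 31 + 30 + 31 + 30 + 31 + 28 = 834.

834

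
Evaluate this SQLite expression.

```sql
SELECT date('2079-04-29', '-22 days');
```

2079-04-07

Going back 22 days within April lands on 2079-04-07.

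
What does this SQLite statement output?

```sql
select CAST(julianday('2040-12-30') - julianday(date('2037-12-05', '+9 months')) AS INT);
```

847

Adding +9 months to 2037-12-05 gives 2038-09-05.
25 days remain in September 2038 after the 5th (30 − 5).
Full months from October 2038 through November 2040 contribute their day counts.
Then 30 days into December 2040.
Total: 25 + 31 + 30 + 31 + 31 + 28 + 31 + 30 + 31 + 30 + 31 + 31 + 30 + 31 + 30 + 31 + 31 + 29 + 31 + 30 + 31 + 30 + 31 + 31 + 30 + 31 + 30 + 30 = 847.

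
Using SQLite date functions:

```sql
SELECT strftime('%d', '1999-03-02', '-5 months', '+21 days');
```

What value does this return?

First apply '-5 months', '+21 days': 1999-03-02 → 1998-10-23.
`%d` extracts the 2-digit day of month: 23.

23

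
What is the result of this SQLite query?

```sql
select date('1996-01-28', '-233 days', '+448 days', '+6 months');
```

1997-03-02

Applying '-233 days' to 1996-01-28: counting 233 days back gives 1995-06-09.
Applying '+448 days' to 1995-06-09: counting 448 days forward gives 1996-08-30.
Adding +6 months to 1996-08-30 targets 1997-02-30. February 1997 has only 28 days, so SQLite normalizes the 2-day overflow forward to 1997-03-02.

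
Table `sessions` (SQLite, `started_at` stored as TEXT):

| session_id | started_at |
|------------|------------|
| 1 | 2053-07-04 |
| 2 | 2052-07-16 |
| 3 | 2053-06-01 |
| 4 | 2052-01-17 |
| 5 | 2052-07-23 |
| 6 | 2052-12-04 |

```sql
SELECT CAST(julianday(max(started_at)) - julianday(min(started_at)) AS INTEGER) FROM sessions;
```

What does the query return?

534

MIN = 2052-01-17, MAX = 2053-07-04.
14 days remain in January 2052 after the 17th (31 − 17).
Full months from February 2052 through June 2053 contribute their day counts.
Then 4 days into July 2053.
Total: 14 + 29 + 31 + 30 + 31 + 30 + 31 + 31 + 30 + 31 + 30 + 31 + 31 + 28 + 31 + 30 + 31 + 30 + 4 = 534.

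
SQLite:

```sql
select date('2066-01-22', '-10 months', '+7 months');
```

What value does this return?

2065-10-22

Adding -10 months to 2066-01-22 gives 2065-03-22.
Adding +7 months to 2065-03-22 gives 2065-10-22.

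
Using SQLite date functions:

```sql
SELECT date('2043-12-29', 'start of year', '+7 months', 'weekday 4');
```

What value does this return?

`start of year` rewinds 2043-12-29 to 2043-01-01.
Adding +7 months to 2043-01-01 gives 2043-08-01.
`weekday 4` advances to the next Thursday; 2043-08-01 is a Saturday, so it moves forward to 2043-08-06.

2043-08-06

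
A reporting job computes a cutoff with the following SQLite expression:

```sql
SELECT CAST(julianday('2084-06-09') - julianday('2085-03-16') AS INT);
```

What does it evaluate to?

-280

21 days remain in June 2084 after the 9th (30 − 9).
Full months from July 2084 through February 2085 contribute their day counts.
Then 16 days into March 2085.
Total: 21 + 31 + 31 + 30 + 31 + 30 + 31 + 31 + 28 + 16 = 280.
The subtraction is earlier − later, so the result is −280 → -280.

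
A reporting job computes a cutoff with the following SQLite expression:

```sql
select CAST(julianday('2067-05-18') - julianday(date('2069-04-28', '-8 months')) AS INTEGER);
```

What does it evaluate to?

Adding -8 months to 2069-04-28 gives 2068-08-28.
13 days remain in May 2067 after the 18th (31 − 18).
Full months from June 2067 through July 2068 contribute their day counts.
Then 28 days into August 2068.
Total: 13 + 30 + 31 + 31 + 30 + 31 + 30 + 31 + 31 + 29 + 31 + 30 + 31 + 30 + 31 + 28 = 468.
The subtraction is earlier − later, so the result is −468 → -468.

-468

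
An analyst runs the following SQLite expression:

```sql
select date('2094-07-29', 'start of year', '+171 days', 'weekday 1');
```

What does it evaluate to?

2094-06-21

`start of year` rewinds 2094-07-29 to 2094-01-01.
Applying '+171 days' to 2094-01-01: counting 171 days forward gives 2094-06-21.
`weekday 1` advances to the next Monday; 2094-06-21 is already a Monday, so it stays at 2094-06-21.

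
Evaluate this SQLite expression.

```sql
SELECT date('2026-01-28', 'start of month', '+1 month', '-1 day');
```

2026-01-31

`start of month` rewinds 2026-01-28 to 2026-01-01.
Adding +1 month to 2026-01-01 gives 2026-02-01.
Going back 1 day from 2026-02-01 reaches 2026-01-31 (last day of January, 31 days).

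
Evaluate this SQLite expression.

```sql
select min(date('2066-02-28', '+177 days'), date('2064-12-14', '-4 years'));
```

2060-12-14

date('2066-02-28', '+177 days') → 2066-08-24.
date('2064-12-14', '-4 years') → 2060-12-14.
Earlier of the two is 2060-12-14.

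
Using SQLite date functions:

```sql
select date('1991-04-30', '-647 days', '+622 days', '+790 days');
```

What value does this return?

1993-06-03

Applying '-647 days' to 1991-04-30: counting 647 days back gives 1989-07-22.
Applying '+622 days' to 1989-07-22: counting 622 days forward gives 1991-04-05.
Applying '+790 days' to 1991-04-05: counting 790 days forward gives 1993-06-03.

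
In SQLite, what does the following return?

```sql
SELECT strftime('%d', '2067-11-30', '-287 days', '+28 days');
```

First apply '-287 days', '+28 days': 2067-11-30 → 2067-03-16.
`%d` extracts the 2-digit day of month: 16.

16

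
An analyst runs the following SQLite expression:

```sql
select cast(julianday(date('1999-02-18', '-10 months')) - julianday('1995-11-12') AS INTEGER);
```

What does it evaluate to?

Adding -10 months to 1999-02-18 gives 1998-04-18.
18 days remain in November 1995 after the 12th (30 − 12).
Full months from December 1995 through March 1998 contribute their day counts.
Then 18 days into April 1998.
Total: 18 + 31 + 31 + 29 + 31 + 30 + 31 + 30 + 31 + 31 + 30 + 31 + 30 + 31 + 31 + 28 + 31 + 30 + 31 + 30 + 31 + 31 + 30 + 31 + 30 + 31 + 31 + 28 + 31 + 18 = 888.

888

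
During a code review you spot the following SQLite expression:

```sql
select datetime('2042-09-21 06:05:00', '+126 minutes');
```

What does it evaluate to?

2042-09-21 08:11:00

126 minutes = 2h 6m; +126 minutes from 2042-09-21 06:05:00 is 2042-09-21 08:11:00.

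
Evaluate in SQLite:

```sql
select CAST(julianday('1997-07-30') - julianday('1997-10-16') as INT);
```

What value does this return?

1 day remains in July 1997 after the 30th (31 − 30).
August 1997: 31 days.
September 1997: 30 days.
Then 16 days into October 1997.
Total: 1 + 31 + 30 + 16 = 78.
The subtraction is earlier − later, so the result is −78 → -78.

-78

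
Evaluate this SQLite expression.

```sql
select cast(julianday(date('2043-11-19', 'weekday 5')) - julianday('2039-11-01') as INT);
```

1480

`weekday 5` advances to the next Friday; 2043-11-19 is a Thursday, so it moves forward to 2043-11-20.
29 days remain in November 2039 after the 1st (30 − 1).
Full months from December 2039 through October 2043 contribute their day counts.
Then 20 days into November 2043.
Total: 29 + 31 + 31 + 29 + 31 + 30 + 31 + 30 + 31 + 31 + 30 + 31 + 30 + 31 + 31 + 28 + 31 + 30 + 31 + 30 + 31 + 31 + 30 + 31 + 30 + 31 + 31 + 28 + 31 + 30 + 31 + 30 + 31 + 31 + 30 + 31 + 30 + 31 + 31 + 28 + 31 + 30 + 31 + 30 + 31 + 31 + 30 + 31 + 20 = 1480.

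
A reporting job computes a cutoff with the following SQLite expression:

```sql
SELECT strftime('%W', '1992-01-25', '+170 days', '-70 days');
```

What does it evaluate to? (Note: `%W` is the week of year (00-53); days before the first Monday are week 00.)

First apply '+170 days', '-70 days': 1992-01-25 → 1992-05-04.
1992-05-04 is a Monday. SQLite's %W counts Mondays since the year started; the result is 18.

18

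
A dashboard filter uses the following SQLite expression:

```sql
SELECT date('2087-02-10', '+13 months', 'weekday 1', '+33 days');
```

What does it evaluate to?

Adding +13 months to 2087-02-10 gives 2088-03-10.
`weekday 1` advances to the next Monday; 2088-03-10 is a Wednesday, so it moves forward to 2088-03-15.
March 2088 has 31 days; 16 remain after the 15th, so 17 days reach 2088-04-01.
Advancing 16 more days within April lands on 2088-04-17.

2088-04-17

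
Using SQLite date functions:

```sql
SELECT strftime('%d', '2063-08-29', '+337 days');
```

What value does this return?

First apply '+337 days': 2063-08-29 → 2064-07-31.
`%d` extracts the 2-digit day of month: 31.

31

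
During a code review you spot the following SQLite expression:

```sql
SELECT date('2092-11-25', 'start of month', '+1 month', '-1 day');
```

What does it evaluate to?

2092-11-30

`start of month` rewinds 2092-11-25 to 2092-11-01.
Adding +1 month to 2092-11-01 gives 2092-12-01.
Going back 1 day from 2092-12-01 reaches 2092-11-30 (last day of November, 30 days).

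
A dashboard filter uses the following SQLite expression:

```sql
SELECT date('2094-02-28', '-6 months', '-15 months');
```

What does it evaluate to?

Adding -6 months to 2094-02-28 gives 2093-08-28.
Adding -15 months to 2093-08-28 gives 2092-05-28.

2092-05-28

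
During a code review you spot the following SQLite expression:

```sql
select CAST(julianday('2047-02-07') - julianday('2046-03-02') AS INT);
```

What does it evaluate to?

342

29 days remain in March 2046 after the 2nd (31 − 2).
Full months from April 2046 through January 2047 contribute their day counts.
Then 7 days into February 2047.
Total: 29 + 30 + 31 + 30 + 31 + 31 + 30 + 31 + 30 + 31 + 31 + 7 = 342.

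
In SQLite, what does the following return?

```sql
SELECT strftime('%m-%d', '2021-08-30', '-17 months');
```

03-30

First apply '-17 months': 2021-08-30 → 2020-03-30.
`%m-%d` extracts the month-day: 03-30.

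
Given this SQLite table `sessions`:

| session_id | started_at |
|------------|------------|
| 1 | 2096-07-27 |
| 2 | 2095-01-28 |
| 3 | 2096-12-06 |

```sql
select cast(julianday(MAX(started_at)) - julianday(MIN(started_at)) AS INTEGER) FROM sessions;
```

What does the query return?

MIN = 2095-01-28, MAX = 2096-12-06.
3 days remain in January 2095 after the 28th (31 − 28).
Full months from February 2095 through November 2096 contribute their day counts.
Then 6 days into December 2096.
Total: 3 + 28 + 31 + 30 + 31 + 30 + 31 + 31 + 30 + 31 + 30 + 31 + 31 + 29 + 31 + 30 + 31 + 30 + 31 + 31 + 30 + 31 + 30 + 6 = 678.

678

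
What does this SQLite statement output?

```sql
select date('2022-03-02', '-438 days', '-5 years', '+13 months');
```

2017-01-19

Applying '-438 days' to 2022-03-02: counting 438 days back gives 2020-12-19.
Adding -5 years to 2020-12-19 gives 2015-12-19.
Adding +13 months to 2015-12-19 gives 2017-01-19.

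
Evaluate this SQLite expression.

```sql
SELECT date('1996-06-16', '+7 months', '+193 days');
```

1997-07-28

Adding +7 months to 1996-06-16 gives 1997-01-16.
Applying '+193 days' to 1997-01-16: counting 193 days forward gives 1997-07-28.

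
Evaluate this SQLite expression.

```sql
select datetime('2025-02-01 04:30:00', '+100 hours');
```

2025-02-05 08:30:00

+100 hours from 2025-02-01 04:30:00 is 2025-02-05 08:30:00 (crosses midnight).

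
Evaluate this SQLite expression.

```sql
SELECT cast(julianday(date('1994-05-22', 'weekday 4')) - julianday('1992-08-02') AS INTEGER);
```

662

`weekday 4` advances to the next Thursday; 1994-05-22 is a Sunday, so it moves forward to 1994-05-26.
29 days remain in August 1992 after the 2nd (31 − 2).
Full months from September 1992 through April 1994 contribute their day counts.
Then 26 days into May 1994.
Total: 29 + 30 + 31 + 30 + 31 + 31 + 28 + 31 + 30 + 31 + 30 + 31 + 31 + 30 + 31 + 30 + 31 + 31 + 28 + 31 + 30 + 26 = 662.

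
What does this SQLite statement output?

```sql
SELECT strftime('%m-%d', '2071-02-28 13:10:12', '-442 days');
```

12-13

First apply '-442 days': 2071-02-28 13:10:12 → 2069-12-13 13:10:12.
`%m-%d` extracts the month-day: 12-13.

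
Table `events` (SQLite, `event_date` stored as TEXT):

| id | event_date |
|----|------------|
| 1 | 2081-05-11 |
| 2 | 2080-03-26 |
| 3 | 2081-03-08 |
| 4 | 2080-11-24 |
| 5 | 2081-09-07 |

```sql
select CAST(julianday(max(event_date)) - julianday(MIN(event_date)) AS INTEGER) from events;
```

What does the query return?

530

MIN = 2080-03-26, MAX = 2081-09-07.
5 days remain in March 2080 after the 26th (31 − 26).
Full months from April 2080 through August 2081 contribute their day counts.
Then 7 days into September 2081.
Total: 5 + 30 + 31 + 30 + 31 + 31 + 30 + 31 + 30 + 31 + 31 + 28 + 31 + 30 + 31 + 30 + 31 + 31 + 7 = 530.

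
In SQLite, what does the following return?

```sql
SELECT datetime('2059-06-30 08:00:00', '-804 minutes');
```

804 minutes = 13h 24m; -804 minutes from 2059-06-30 08:00:00 is 2059-06-29 18:36:00 (crosses midnight).

2059-06-29 18:36:00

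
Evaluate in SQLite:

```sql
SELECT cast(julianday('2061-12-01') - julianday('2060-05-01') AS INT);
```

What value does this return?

30 days remain in May 2060 after the 1st (31 − 1).
Full months from June 2060 through November 2061 contribute their day counts.
Then 1 day into December 2061.
Total: 30 + 30 + 31 + 31 + 30 + 31 + 30 + 31 + 31 + 28 + 31 + 30 + 31 + 30 + 31 + 31 + 30 + 31 + 30 + 1 = 579.

579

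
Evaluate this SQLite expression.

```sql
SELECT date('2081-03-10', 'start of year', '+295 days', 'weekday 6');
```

`start of year` rewinds 2081-03-10 to 2081-01-01.
Applying '+295 days' to 2081-01-01: counting 295 days forward gives 2081-10-23.
`weekday 6` advances to the next Saturday; 2081-10-23 is a Thursday, so it moves forward to 2081-10-25.

2081-10-25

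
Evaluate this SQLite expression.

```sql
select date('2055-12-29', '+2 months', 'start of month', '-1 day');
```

2056-01-31

Adding +2 months to 2055-12-29 gives 2056-02-29.
`start of month` rewinds 2056-02-29 to 2056-02-01.
Going back 1 day from 2056-02-01 reaches 2056-01-31 (last day of January, 31 days).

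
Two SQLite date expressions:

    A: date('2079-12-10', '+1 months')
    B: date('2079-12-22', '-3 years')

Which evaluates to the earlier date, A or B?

B

A = 2080-01-10.
B = 2076-12-22.
B is earlier.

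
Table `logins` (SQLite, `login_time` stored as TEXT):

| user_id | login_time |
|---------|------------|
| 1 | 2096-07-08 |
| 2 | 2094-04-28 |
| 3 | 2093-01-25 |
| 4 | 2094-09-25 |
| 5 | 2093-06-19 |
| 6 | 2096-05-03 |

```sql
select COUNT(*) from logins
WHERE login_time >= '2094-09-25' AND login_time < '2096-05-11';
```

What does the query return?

2

Rows in [2094-09-25, 2096-05-11): 2094-09-25, 2096-05-03 → 2 rows.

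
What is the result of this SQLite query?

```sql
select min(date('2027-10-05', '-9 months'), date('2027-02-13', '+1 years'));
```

date('2027-10-05', '-9 months') → 2027-01-05.
date('2027-02-13', '+1 years') → 2028-02-13.
Earlier of the two is 2027-01-05.

2027-01-05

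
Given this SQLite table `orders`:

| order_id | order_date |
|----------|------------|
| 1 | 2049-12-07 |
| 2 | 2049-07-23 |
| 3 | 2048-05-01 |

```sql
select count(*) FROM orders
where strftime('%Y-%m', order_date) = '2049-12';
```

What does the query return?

Rows with year-month 2049-12: 2049-12-07 → 1.

1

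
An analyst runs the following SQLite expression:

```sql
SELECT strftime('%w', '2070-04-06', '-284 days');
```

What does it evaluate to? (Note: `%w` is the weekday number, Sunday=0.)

3

First apply '-284 days': 2070-04-06 → 2069-06-26.
2069-06-26 is a Wednesday; with Sunday=0 that is 3.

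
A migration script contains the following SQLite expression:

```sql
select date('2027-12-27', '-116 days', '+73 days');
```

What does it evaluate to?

2027-11-14

Applying '-116 days' to 2027-12-27: counting 116 days back gives 2027-09-02.
Applying '+73 days' to 2027-09-02: counting 73 days forward gives 2027-11-14.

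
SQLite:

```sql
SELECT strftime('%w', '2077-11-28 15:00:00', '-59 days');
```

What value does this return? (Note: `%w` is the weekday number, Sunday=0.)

First apply '-59 days': 2077-11-28 15:00:00 → 2077-09-30 15:00:00.
2077-09-30 is a Thursday; with Sunday=0 that is 4.

4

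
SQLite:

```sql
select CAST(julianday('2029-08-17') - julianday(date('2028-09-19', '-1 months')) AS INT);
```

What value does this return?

363

Adding -1 month to 2028-09-19 gives 2028-08-19.
12 days remain in August 2028 after the 19th (31 − 19).
Full months from September 2028 through July 2029 contribute their day counts.
Then 17 days into August 2029.
Total: 12 + 30 + 31 + 30 + 31 + 31 + 28 + 31 + 30 + 31 + 30 + 31 + 17 = 363.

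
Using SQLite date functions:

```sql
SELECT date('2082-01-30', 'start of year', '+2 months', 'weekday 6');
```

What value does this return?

2082-03-07

`start of year` rewinds 2082-01-30 to 2082-01-01.
Adding +2 months to 2082-01-01 gives 2082-03-01.
`weekday 6` advances to the next Saturday; 2082-03-01 is a Sunday, so it moves forward to 2082-03-07.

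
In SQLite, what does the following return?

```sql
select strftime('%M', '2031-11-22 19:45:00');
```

`%M` extracts the 2-digit minute: 45.

45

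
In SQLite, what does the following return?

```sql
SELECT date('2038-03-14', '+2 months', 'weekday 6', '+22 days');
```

Adding +2 months to 2038-03-14 gives 2038-05-14.
`weekday 6` advances to the next Saturday; 2038-05-14 is a Friday, so it moves forward to 2038-05-15.
May 2038 has 31 days; 16 remain after the 15th, so 17 days reach 2038-06-01.
Advancing 5 more days within June lands on 2038-06-06.

2038-06-06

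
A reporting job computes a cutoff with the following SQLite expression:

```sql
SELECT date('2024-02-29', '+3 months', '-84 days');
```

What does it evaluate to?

Adding +3 months to 2024-02-29 gives 2024-05-29.
Applying '-84 days' to 2024-05-29: counting 84 days back gives 2024-03-06.

2024-03-06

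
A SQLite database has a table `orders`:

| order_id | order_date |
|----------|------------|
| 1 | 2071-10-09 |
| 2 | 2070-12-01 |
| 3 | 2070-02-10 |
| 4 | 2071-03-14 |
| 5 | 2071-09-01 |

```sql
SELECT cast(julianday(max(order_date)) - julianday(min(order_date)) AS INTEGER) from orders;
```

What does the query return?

MIN = 2070-02-10, MAX = 2071-10-09.
18 days remain in February 2070 after the 10th (28 − 10).
Full months from March 2070 through September 2071 contribute their day counts.
Then 9 days into October 2071.
Total: 18 + 31 + 30 + 31 + 30 + 31 + 31 + 30 + 31 + 30 + 31 + 31 + 28 + 31 + 30 + 31 + 30 + 31 + 31 + 30 + 9 = 606.

606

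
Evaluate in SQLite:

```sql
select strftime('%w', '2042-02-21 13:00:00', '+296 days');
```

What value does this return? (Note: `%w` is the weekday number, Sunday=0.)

First apply '+296 days': 2042-02-21 13:00:00 → 2042-12-14 13:00:00.
2042-12-14 is a Sunday; with Sunday=0 that is 0.

0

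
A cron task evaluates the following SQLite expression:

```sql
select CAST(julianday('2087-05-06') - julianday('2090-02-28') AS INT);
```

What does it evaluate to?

-1029

25 days remain in May 2087 after the 6th (31 − 6).
Full months from June 2087 through January 2090 contribute their day counts.
Then 28 days into February 2090.
Total: 25 + 30 + 31 + 31 + 30 + 31 + 30 + 31 + 31 + 29 + 31 + 30 + 31 + 30 + 31 + 31 + 30 + 31 + 30 + 31 + 31 + 28 + 31 + 30 + 31 + 30 + 31 + 31 + 30 + 31 + 30 + 31 + 31 + 28 = 1029.
The subtraction is earlier − later, so the result is −1029 → -1029.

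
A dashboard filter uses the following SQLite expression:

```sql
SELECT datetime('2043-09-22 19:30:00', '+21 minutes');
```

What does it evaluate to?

+21 minutes from 2043-09-22 19:30:00 is 2043-09-22 19:51:00.

2043-09-22 19:51:00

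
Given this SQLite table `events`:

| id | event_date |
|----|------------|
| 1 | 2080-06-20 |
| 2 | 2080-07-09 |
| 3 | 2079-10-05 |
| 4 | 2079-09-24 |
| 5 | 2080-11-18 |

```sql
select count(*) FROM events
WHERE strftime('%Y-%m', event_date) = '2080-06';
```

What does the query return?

Rows with year-month 2080-06: 2080-06-20 → 1.

1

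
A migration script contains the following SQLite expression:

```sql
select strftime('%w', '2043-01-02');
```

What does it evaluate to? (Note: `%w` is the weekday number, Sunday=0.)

2043-01-02 is a Friday; with Sunday=0 that is 5.

5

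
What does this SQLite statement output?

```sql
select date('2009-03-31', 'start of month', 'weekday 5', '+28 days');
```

`start of month` rewinds 2009-03-31 to 2009-03-01.
`weekday 5` advances to the next Friday; 2009-03-01 is a Sunday, so it moves forward to 2009-03-06.
March 2009 has 31 days; 25 remain after the 6th, so 26 days reach 2009-04-01.
Advancing 2 more days within April lands on 2009-04-03.

2009-04-03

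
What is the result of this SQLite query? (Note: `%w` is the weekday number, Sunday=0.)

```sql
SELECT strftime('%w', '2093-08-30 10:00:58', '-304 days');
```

4

First apply '-304 days': 2093-08-30 10:00:58 → 2092-10-30 10:00:58.
2092-10-30 is a Thursday; with Sunday=0 that is 4.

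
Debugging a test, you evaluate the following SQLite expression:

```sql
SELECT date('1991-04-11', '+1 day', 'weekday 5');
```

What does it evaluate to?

1991-04-12

Advancing 1 more day within April lands on 1991-04-12.
`weekday 5` advances to the next Friday; 1991-04-12 is already a Friday, so it stays at 1991-04-12.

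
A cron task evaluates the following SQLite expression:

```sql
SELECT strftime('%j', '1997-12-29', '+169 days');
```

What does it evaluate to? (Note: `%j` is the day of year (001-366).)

First apply '+169 days': 1997-12-29 → 1998-06-16.
Day-of-year for 1998-06-16: days since 1998-01-01 inclusive = 167, zero-padded to 167.

167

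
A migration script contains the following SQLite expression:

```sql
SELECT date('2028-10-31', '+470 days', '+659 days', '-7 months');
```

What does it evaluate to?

2031-05-04

Applying '+470 days' to 2028-10-31: counting 470 days forward gives 2030-02-13.
Applying '+659 days' to 2030-02-13: counting 659 days forward gives 2031-12-04.
Adding -7 months to 2031-12-04 gives 2031-05-04.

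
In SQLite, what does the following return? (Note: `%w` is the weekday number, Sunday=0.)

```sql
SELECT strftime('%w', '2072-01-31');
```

2072-01-31 is a Sunday; with Sunday=0 that is 0.

0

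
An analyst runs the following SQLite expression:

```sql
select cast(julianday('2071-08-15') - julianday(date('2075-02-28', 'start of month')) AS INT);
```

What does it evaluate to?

`start of month` rewinds 2075-02-28 to 2075-02-01.
16 days remain in August 2071 after the 15th (31 − 15).
Full months from September 2071 through January 2075 contribute their day counts.
Then 1 day into February 2075.
Total: 16 + 30 + 31 + 30 + 31 + 31 + 29 + 31 + 30 + 31 + 30 + 31 + 31 + 30 + 31 + 30 + 31 + 31 + 28 + 31 + 30 + 31 + 30 + 31 + 31 + 30 + 31 + 30 + 31 + 31 + 28 + 31 + 30 + 31 + 30 + 31 + 31 + 30 + 31 + 30 + 31 + 31 + 1 = 1266.
The subtraction is earlier − later, so the result is −1266 → -1266.

-1266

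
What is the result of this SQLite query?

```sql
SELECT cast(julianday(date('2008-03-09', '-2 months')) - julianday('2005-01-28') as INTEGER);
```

1076

Adding -2 months to 2008-03-09 gives 2008-01-09.
3 days remain in January 2005 after the 28th (31 − 28).
Full months from February 2005 through December 2007 contribute their day counts.
Then 9 days into January 2008.
Total: 3 + 28 + 31 + 30 + 31 + 30 + 31 + 31 + 30 + 31 + 30 + 31 + 31 + 28 + 31 + 30 + 31 + 30 + 31 + 31 + 30 + 31 + 30 + 31 + 31 + 28 + 31 + 30 + 31 + 30 + 31 + 31 + 30 + 31 + 30 + 31 + 9 = 1076.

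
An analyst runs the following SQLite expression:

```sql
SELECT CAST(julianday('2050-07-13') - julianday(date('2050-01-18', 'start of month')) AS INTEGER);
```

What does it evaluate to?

193

`start of month` rewinds 2050-01-18 to 2050-01-01.
30 days remain in January 2050 after the 1st (31 − 1).
February 2050: 28 days.
March 2050: 31 days.
April 2050: 30 days.
May 2050: 31 days.
June 2050: 30 days.
Then 13 days into July 2050.
Total: 30 + 28 + 31 + 30 + 31 + 30 + 13 = 193.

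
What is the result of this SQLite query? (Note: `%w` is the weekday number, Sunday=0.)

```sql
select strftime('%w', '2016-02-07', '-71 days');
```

First apply '-71 days': 2016-02-07 → 2015-11-28.
2015-11-28 is a Saturday; with Sunday=0 that is 6.

6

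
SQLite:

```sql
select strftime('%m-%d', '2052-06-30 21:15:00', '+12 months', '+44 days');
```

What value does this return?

08-13

First apply '+12 months', '+44 days': 2052-06-30 21:15:00 → 2053-08-13 21:15:00.
`%m-%d` extracts the month-day: 08-13.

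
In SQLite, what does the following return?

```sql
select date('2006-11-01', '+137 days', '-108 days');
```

Applying '+137 days' to 2006-11-01: counting 137 days forward gives 2007-03-18.
Applying '-108 days' to 2007-03-18: counting 108 days back gives 2006-11-30.

2006-11-30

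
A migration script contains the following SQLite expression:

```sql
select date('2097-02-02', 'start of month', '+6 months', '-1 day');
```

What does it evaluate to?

2097-07-31

`start of month` rewinds 2097-02-02 to 2097-02-01.
Adding +6 months to 2097-02-01 gives 2097-08-01.
Going back 1 day from 2097-08-01 reaches 2097-07-31 (last day of July, 31 days).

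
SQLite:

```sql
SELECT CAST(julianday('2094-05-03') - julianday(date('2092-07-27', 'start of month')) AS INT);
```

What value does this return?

671

`start of month` rewinds 2092-07-27 to 2092-07-01.
30 days remain in July 2092 after the 1st (31 − 1).
Full months from August 2092 through April 2094 contribute their day counts.
Then 3 days into May 2094.
Total: 30 + 31 + 30 + 31 + 30 + 31 + 31 + 28 + 31 + 30 + 31 + 30 + 31 + 31 + 30 + 31 + 30 + 31 + 31 + 28 + 31 + 30 + 3 = 671.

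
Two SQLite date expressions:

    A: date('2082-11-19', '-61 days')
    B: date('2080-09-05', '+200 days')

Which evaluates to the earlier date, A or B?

B

A = 2082-09-19.
B = 2081-03-24.
B is earlier.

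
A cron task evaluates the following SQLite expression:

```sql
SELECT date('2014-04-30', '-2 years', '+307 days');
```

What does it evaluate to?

2013-03-03

Adding -2 years to 2014-04-30 gives 2012-04-30.
Applying '+307 days' to 2012-04-30: counting 307 days forward gives 2013-03-03.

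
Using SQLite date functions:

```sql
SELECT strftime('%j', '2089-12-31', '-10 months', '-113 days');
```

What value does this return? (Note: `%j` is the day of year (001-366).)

First apply '-10 months', '-113 days': 2089-12-31 → 2088-11-10.
Day-of-year for 2088-11-10: days since 2088-01-01 inclusive = 315, zero-padded to 315.

315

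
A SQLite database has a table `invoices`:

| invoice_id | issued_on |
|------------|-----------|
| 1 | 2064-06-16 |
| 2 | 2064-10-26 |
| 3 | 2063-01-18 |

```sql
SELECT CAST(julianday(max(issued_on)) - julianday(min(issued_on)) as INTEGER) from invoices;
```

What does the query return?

MIN = 2063-01-18, MAX = 2064-10-26.
13 days remain in January 2063 after the 18th (31 − 18).
Full months from February 2063 through September 2064 contribute their day counts.
Then 26 days into October 2064.
Total: 13 + 28 + 31 + 30 + 31 + 30 + 31 + 31 + 30 + 31 + 30 + 31 + 31 + 29 + 31 + 30 + 31 + 30 + 31 + 31 + 30 + 26 = 647.

647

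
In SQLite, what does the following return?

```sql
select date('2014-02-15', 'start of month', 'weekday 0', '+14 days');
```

`start of month` rewinds 2014-02-15 to 2014-02-01.
`weekday 0` advances to the next Sunday; 2014-02-01 is a Saturday, so it moves forward to 2014-02-02.
Advancing 14 more days within February lands on 2014-02-16.

2014-02-16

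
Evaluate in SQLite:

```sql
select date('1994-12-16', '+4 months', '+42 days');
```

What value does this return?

1995-05-28

Adding +4 months to 1994-12-16 gives 1995-04-16.
Applying '+42 days' to 1995-04-16: counting 42 days forward gives 1995-05-28.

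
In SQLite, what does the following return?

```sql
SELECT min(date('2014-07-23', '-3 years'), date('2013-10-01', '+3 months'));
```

2011-07-23

date('2014-07-23', '-3 years') → 2011-07-23.
date('2013-10-01', '+3 months') → 2014-01-01.
Earlier of the two is 2011-07-23.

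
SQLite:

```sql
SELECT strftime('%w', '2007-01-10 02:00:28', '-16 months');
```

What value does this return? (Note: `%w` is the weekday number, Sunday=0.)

6

First apply '-16 months': 2007-01-10 02:00:28 → 2005-09-10 02:00:28.
2005-09-10 is a Saturday; with Sunday=0 that is 6.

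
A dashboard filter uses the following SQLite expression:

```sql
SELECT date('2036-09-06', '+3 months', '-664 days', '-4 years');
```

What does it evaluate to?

2031-02-11

Adding +3 months to 2036-09-06 gives 2036-12-06.
Applying '-664 days' to 2036-12-06: counting 664 days back gives 2035-02-11.
Adding -4 years to 2035-02-11 gives 2031-02-11.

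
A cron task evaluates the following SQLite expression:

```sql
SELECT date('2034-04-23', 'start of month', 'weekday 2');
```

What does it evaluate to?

2034-04-04

`start of month` rewinds 2034-04-23 to 2034-04-01.
`weekday 2` advances to the next Tuesday; 2034-04-01 is a Saturday, so it moves forward to 2034-04-04.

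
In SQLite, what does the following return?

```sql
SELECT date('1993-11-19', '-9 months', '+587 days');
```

Adding -9 months to 1993-11-19 gives 1993-02-19.
Applying '+587 days' to 1993-02-19: counting 587 days forward gives 1994-09-29.

1994-09-29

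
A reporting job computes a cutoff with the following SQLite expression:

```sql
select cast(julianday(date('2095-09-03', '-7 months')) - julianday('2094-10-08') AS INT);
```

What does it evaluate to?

Adding -7 months to 2095-09-03 gives 2095-02-03.
23 days remain in October 2094 after the 8th (31 − 8).
November 2094: 30 days.
December 2094: 31 days.
January 2095: 31 days.
Then 3 days into February 2095.
Total: 23 + 30 + 31 + 31 + 3 = 118.

118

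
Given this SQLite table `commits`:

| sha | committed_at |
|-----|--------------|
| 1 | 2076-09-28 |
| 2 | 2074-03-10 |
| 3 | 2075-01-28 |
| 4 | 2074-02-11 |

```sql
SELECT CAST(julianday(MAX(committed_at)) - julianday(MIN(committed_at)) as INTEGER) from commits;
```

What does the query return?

960

MIN = 2074-02-11, MAX = 2076-09-28.
17 days remain in February 2074 after the 11th (28 − 11).
Full months from March 2074 through August 2076 contribute their day counts.
Then 28 days into September 2076.
Total: 17 + 31 + 30 + 31 + 30 + 31 + 31 + 30 + 31 + 30 + 31 + 31 + 28 + 31 + 30 + 31 + 30 + 31 + 31 + 30 + 31 + 30 + 31 + 31 + 29 + 31 + 30 + 31 + 30 + 31 + 31 + 28 = 960.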